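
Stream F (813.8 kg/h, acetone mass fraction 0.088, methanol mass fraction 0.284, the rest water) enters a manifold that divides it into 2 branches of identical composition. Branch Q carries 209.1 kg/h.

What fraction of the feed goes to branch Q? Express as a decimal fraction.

0.257

Fraction to Q = 209.1/813.8 = 0.2569.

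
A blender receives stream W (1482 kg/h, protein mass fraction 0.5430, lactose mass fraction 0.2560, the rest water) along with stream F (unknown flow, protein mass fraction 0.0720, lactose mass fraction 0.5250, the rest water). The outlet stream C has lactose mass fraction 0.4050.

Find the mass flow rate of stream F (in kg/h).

1840 kg/h

Let F be the unknown flow. Total out = 1482 + F.
lactose balance: 379.39 + 0.525·F = 0.405·(1482 + F)
(0.525 − 0.405)·F = 0.405×1482 − 379.39 = 220.82
F = 220.82 / 0.120 = 1840.2 kg/h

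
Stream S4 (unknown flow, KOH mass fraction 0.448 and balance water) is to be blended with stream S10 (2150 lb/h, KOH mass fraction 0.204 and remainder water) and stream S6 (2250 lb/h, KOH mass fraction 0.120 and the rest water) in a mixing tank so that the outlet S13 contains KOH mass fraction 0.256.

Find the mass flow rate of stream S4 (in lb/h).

Let S4 be the unknown flow. Total out = 4400 + S4.
KOH balance: 708.6 + 0.448·S4 = 0.256·(4400 + S4)
(0.448 − 0.256)·S4 = 0.256×4400 − 708.6 = 417.8
S4 = 417.8 / 0.192 = 2176 lb/h

2176 lb/h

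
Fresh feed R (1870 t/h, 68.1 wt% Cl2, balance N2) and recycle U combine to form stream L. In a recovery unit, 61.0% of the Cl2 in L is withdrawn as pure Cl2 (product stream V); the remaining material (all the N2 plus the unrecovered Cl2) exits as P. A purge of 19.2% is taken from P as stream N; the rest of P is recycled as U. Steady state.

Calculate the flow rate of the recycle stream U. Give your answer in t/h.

N2 enters only via R and leaves only via the purge: 1870×0.319 = 0.192×(N2 in P), and the recovery unit passes all N2, so N2 in L = N2 in P = 3106.9 t/h.
Cl2 in L: m_A = 1870×0.681 + (1−0.192)·(1−0.610)·m_A, so m_A = 1273.5/0.6849 = 1859.4 t/h.
P = (1−0.610)×1859.4 + 3106.9 = 3832.1 t/h.
Recycle U = (1−0.192)×3832.1 = 3096.3 t/h.

3096 t/h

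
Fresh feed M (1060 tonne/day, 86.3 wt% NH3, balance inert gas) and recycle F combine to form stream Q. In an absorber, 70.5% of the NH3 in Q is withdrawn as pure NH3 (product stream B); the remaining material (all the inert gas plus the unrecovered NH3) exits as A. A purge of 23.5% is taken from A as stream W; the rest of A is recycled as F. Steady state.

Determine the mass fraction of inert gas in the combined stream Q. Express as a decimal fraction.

0.343

inert gas enters only via M and leaves only via the purge: 1060×0.137 = 0.235×(inert gas in A), and the absorber passes all inert gas, so inert gas in Q = inert gas in A = 617.96 tonne/day.
NH3 in Q: m_A = 1060×0.863 + (1−0.235)·(1−0.705)·m_A, so m_A = 914.78/0.7743 = 1181.4 tonne/day.
Q = 1181.4 + 617.96 = 1799.3 tonne/day.
inert gas fraction in Q = 617.96/1799.3 = 0.343.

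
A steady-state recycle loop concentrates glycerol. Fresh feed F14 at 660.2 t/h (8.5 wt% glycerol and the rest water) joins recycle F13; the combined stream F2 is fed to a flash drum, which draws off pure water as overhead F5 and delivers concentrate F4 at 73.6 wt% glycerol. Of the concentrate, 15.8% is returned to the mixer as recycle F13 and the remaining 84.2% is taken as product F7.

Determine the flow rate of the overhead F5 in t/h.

584 t/h

Overall glycerol balance (none leaves overhead): glycerol in fresh feed = glycerol in product, i.e. 660.2×0.085 = (1−0.158)·F4·0.736.
F4 = 56.117/(0.736×0.842) = 90.553 t/h.
Recycle F13 = 0.158×90.553 = 14.307 t/h.
Combined feed F2 = 660.2 + 14.307 = 674.51 t/h.
Overhead F5 = F2 − F4 = 674.51 − 90.553 = 583.95 t/h.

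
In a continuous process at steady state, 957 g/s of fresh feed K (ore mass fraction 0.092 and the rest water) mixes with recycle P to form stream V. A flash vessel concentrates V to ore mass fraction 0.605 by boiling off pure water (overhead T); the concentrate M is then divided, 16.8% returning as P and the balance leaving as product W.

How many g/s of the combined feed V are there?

986.4 g/s

Overall ore balance (none leaves overhead): ore in fresh feed = ore in product, i.e. 957×0.092 = (1−0.168)·M·0.605.
M = 88.044/(0.605×0.832) = 174.91 g/s.
Recycle P = 0.168×174.91 = 29.385 g/s.
Combined feed V = 957 + 29.385 = 986.39 g/s.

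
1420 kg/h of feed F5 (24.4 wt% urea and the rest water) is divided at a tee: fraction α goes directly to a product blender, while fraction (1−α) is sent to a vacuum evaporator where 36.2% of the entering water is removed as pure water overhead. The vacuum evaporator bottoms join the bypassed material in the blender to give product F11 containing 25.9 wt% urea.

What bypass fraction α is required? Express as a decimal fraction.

All 1420×0.244 = 346.48 kg/h of urea reaches F11, so F11 = 346.48/0.259 = 1337.8 kg/h and vapour = 82.239 kg/h.
The evaporator receives (1−α)·1420 of feed at 0.756 water and removes 0.362 of that water:
0.362×0.756×(1−α)×1420 = 82.239
(1−α) = 82.239/388.61 = 0.2116;  α = 0.7884.

0.788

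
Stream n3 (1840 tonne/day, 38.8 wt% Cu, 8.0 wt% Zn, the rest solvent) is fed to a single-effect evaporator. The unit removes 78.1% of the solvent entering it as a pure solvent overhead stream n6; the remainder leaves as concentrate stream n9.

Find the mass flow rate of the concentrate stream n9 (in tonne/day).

1075 tonne/day

solvent entering = 1840×0.532 = 978.88 tonne/day; overhead removed = 0.781×978.88 = 764.51 tonne/day.
Concentrate = 1840 − 764.51 = 1075.5 tonne/day.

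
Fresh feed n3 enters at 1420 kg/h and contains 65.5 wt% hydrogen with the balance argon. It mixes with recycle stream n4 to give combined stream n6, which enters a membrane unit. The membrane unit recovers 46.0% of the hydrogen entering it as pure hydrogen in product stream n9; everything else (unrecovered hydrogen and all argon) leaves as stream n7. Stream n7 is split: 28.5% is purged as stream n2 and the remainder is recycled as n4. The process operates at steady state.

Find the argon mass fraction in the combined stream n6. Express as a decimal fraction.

argon enters only via n3 and leaves only via the purge: 1420×0.345 = 0.285×(argon in n7), and the membrane unit passes all argon, so argon in n6 = argon in n7 = 1718.9 kg/h.
hydrogen in n6: m_A = 1420×0.655 + (1−0.285)·(1−0.460)·m_A, so m_A = 930.1/0.6139 = 1515.1 kg/h.
n6 = 1515.1 + 1718.9 = 3234 kg/h.
argon fraction in n6 = 1718.9/3234 = 0.5315.

0.5315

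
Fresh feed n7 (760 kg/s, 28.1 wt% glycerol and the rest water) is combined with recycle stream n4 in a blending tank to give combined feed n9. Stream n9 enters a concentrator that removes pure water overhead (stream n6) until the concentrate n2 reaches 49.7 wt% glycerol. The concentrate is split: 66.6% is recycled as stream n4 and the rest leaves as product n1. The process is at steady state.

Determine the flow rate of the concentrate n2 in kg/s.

Overall glycerol balance (none leaves overhead): glycerol in fresh feed = glycerol in product, i.e. 760×0.281 = (1−0.666)·n2·0.497.
n2 = 213.56/(0.497×0.334) = 1286.5 kg/s.

1287 kg/s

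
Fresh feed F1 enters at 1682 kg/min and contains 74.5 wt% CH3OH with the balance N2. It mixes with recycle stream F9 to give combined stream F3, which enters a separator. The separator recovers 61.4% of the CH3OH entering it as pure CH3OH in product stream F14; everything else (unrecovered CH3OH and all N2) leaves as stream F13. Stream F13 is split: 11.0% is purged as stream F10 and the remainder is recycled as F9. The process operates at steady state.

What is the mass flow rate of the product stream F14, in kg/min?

1172 kg/min

CH3OH in F3: m_A = 1682×0.745 + (1−0.110)·(1−0.614)·m_A, so m_A = 1253.1/0.6565 = 1908.9 kg/min.
Product F14 = 0.614×1908.9 = 1172 kg/min.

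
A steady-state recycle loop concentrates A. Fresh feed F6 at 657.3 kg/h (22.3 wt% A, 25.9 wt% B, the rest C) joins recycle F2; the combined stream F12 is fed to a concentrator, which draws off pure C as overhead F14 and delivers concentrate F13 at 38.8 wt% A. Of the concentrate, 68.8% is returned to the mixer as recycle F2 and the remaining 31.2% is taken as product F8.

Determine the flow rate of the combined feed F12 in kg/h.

Overall A balance (none leaves overhead): A in fresh feed = A in product, i.e. 657.3×0.223 = (1−0.688)·F13·0.388.
F13 = 146.58/(0.388×0.312) = 1210.8 kg/h.
Recycle F2 = 0.688×1210.8 = 833.05 kg/h.
Combined feed F12 = 657.3 + 833.05 = 1490.3 kg/h.

1490 kg/h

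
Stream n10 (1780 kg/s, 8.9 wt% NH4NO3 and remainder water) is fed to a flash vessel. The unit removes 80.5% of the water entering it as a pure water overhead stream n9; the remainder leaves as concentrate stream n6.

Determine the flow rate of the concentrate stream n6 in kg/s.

474.6 kg/s

water entering = 1780×0.911 = 1621.6 kg/s; overhead removed = 0.805×1621.6 = 1305.4 kg/s.
Concentrate = 1780 − 1305.4 = 474.63 kg/s.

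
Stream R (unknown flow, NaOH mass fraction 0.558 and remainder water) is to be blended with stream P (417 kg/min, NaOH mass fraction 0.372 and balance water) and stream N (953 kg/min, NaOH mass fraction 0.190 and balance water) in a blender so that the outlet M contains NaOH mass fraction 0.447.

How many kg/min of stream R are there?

2488 kg/min

Let R be the unknown flow. Total out = 1370 + R.
NaOH balance: 336.19 + 0.558·R = 0.447·(1370 + R)
(0.558 − 0.447)·R = 0.447×1370 − 336.19 = 276.2
R = 276.2 / 0.111 = 2488.3 kg/min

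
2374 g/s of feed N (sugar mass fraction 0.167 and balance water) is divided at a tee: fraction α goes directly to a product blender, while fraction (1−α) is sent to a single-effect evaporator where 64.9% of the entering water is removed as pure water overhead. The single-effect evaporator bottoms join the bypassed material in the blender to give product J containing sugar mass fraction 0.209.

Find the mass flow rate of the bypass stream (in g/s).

All 2374×0.167 = 396.46 g/s of sugar reaches J, so J = 396.46/0.209 = 1896.9 g/s and vapour = 477.07 g/s.
The evaporator receives (1−α)·2374 of feed at 0.833 water and removes 0.649 of that water:
0.649×0.833×(1−α)×2374 = 477.07
(1−α) = 477.07/1283.4 = 0.3717;  α = 0.6283.
Bypass flow = 0.6283×2374 = 1491.5 g/s.

1492 g/s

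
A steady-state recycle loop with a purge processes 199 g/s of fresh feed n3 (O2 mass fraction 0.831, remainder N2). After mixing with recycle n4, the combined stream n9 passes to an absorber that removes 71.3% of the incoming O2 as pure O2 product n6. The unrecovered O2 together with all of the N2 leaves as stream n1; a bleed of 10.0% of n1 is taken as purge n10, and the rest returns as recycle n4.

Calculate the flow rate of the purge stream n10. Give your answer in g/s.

40.03 g/s

N2 enters only via n3 and leaves only via the purge: 199×0.169 = 0.100×(N2 in n1), and the absorber passes all N2, so N2 in n9 = N2 in n1 = 336.31 g/s.
O2 in n9: m_A = 199×0.831 + (1−0.100)·(1−0.713)·m_A, so m_A = 165.37/0.7417 = 222.96 g/s.
n1 = (1−0.713)×222.96 + 336.31 = 400.3 g/s.
Purge n10 = 0.100×400.3 = 40.03 g/s.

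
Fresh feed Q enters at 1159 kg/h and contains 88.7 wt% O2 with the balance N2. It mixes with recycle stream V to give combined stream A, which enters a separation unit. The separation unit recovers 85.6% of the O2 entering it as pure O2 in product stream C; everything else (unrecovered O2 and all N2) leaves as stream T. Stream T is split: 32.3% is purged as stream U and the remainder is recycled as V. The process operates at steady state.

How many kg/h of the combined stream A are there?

N2 enters only via Q and leaves only via the purge: 1159×0.113 = 0.323×(N2 in T), and the separation unit passes all N2, so N2 in A = N2 in T = 405.47 kg/h.
O2 in A: m_A = 1159×0.887 + (1−0.323)·(1−0.856)·m_A, so m_A = 1028/0.9025 = 1139.1 kg/h.
A = 1139.1 + 405.47 = 1544.6 kg/h.

1545 kg/h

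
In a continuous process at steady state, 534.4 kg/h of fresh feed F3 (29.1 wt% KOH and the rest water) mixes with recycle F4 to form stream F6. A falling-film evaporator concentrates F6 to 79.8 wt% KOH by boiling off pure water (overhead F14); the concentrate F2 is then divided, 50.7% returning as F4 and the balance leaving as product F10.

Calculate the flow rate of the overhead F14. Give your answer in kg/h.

339.5 kg/h

Overall KOH balance (none leaves overhead): KOH in fresh feed = KOH in product, i.e. 534.4×0.291 = (1−0.507)·F2·0.798.
F2 = 155.51/(0.798×0.493) = 395.28 kg/h.
Recycle F4 = 0.507×395.28 = 200.41 kg/h.
Combined feed F6 = 534.4 + 200.41 = 734.81 kg/h.
Overhead F14 = F6 − F2 = 734.81 − 395.28 = 339.52 kg/h.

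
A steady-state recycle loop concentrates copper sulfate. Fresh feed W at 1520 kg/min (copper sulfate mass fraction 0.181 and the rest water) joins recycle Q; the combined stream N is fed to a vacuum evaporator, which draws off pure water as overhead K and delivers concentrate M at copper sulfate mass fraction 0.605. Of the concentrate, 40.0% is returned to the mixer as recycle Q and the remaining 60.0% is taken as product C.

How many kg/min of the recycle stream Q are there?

Overall copper sulfate balance (none leaves overhead): copper sulfate in fresh feed = copper sulfate in product, i.e. 1520×0.181 = (1−0.400)·M·0.605.
M = 275.12/(0.605×0.600) = 757.91 kg/min.
Recycle Q = 0.400×757.91 = 303.16 kg/min.

303.2 kg/min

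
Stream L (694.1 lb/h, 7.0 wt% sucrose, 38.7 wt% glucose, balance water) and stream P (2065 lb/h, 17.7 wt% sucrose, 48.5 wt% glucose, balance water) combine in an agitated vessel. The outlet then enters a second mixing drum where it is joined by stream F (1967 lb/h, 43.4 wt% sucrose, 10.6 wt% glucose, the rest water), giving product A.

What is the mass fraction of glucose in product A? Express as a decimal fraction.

Overall, product flow = 4726.1 lb/h.
glucose in = 694.1×0.387 + 2065×0.485 + 1967×0.106 = 1478.6 lb/h.
glucose fraction in A = 0.313.

0.313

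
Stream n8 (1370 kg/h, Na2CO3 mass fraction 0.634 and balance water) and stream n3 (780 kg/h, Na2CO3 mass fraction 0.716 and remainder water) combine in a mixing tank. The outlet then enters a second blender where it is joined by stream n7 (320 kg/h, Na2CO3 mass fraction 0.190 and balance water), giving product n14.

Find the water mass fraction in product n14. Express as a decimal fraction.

0.398

Overall, product flow = 2470 kg/h.
water in = 1370×0.366 + 780×0.284 + 320×0.810 = 982.14 kg/h.
water fraction in n14 = 0.398.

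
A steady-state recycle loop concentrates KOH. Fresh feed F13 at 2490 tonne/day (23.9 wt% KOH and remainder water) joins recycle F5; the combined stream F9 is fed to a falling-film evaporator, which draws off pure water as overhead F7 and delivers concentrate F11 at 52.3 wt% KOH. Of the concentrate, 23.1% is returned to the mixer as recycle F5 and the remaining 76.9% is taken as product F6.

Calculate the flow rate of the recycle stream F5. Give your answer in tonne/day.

341.8 tonne/day

Overall KOH balance (none leaves overhead): KOH in fresh feed = KOH in product, i.e. 2490×0.239 = (1−0.231)·F11·0.523.
F11 = 595.11/(0.523×0.769) = 1479.7 tonne/day.
Recycle F5 = 0.231×1479.7 = 341.81 tonne/day.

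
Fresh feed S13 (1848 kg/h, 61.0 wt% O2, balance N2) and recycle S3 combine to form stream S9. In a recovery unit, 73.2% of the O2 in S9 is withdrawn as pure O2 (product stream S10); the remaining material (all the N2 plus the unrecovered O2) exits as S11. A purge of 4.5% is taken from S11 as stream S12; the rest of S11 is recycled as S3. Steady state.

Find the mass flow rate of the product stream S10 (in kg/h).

1109 kg/h

O2 in S9: m_A = 1848×0.610 + (1−0.045)·(1−0.732)·m_A, so m_A = 1127.3/0.7441 = 1515 kg/h.
Product S10 = 0.732×1515 = 1109 kg/h.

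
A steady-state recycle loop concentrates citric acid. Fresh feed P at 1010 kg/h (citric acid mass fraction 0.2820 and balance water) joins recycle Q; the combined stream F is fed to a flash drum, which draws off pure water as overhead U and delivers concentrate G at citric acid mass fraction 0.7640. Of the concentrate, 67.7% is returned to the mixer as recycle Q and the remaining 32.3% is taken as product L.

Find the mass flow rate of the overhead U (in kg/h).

637.2 kg/h

Overall citric acid balance (none leaves overhead): citric acid in fresh feed = citric acid in product, i.e. 1010×0.282 = (1−0.677)·G·0.764.
G = 284.82/(0.764×0.323) = 1154.2 kg/h.
Recycle Q = 0.677×1154.2 = 781.38 kg/h.
Combined feed F = 1010 + 781.38 = 1791.4 kg/h.
Overhead U = F − G = 1791.4 − 1154.2 = 637.2 kg/h.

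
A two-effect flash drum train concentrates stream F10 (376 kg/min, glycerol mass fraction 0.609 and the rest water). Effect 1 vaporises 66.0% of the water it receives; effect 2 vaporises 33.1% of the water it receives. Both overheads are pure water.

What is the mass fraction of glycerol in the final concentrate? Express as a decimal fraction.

0.873

water in feed = 376×0.391 = 147.02 kg/min.
After stage 1: water left = (1−0.660)×147.02 = 49.985; stream total = 278.97 kg/min.
After stage 2: water left = (1−0.331)×49.985 = 33.44; final concentrate = 262.42 kg/min.
glycerol fraction = 228.98/262.42 = 0.873.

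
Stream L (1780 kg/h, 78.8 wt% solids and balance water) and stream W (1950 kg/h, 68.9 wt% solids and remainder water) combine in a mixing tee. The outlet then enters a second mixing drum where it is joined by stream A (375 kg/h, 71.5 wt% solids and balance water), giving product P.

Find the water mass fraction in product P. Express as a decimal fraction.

Overall, product flow = 4105 kg/h.
water in = 1780×0.212 + 1950×0.311 + 375×0.285 = 1090.7 kg/h.
water fraction in P = 0.2657.

0.2657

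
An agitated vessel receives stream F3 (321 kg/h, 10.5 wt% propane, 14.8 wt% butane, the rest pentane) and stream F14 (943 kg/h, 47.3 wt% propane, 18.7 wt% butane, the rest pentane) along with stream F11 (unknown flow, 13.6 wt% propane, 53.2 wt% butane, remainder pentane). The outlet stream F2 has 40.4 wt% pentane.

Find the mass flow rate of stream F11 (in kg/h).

Let F11 be the unknown flow. Total out = 1264 + F11.
pentane balance: 560.41 + 0.332·F11 = 0.404·(1264 + F11)
(0.332 − 0.404)·F11 = 0.404×1264 − 560.41 = -49.751
F11 = -49.751 / -0.072 = 690.99 kg/h

691 kg/h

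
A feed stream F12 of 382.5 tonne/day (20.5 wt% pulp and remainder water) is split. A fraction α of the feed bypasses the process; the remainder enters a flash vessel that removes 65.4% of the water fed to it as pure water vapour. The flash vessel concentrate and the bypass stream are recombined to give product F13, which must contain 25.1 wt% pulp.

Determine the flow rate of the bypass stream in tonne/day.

All 382.5×0.205 = 78.412 tonne/day of pulp reaches F13, so F13 = 78.412/0.251 = 312.4 tonne/day and vapour = 70.1 tonne/day.
The evaporator receives (1−α)·382.5 of feed at 0.795 water and removes 0.654 of that water:
0.654×0.795×(1−α)×382.5 = 70.1
(1−α) = 70.1/198.87 = 0.3525;  α = 0.6475.
Bypass flow = 0.6475×382.5 = 247.67 tonne/day.

247.7 tonne/day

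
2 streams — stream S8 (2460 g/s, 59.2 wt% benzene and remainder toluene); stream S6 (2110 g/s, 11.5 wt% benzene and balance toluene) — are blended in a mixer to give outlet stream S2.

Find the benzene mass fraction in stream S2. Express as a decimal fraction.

0.3718

Total flow out = 2460 + 2110 = 4570 g/s.
benzene in = 2460×0.592 + 2110×0.115 = 1699 g/s.
benzene mass fraction in S2 = 1699/4570 = 0.3718.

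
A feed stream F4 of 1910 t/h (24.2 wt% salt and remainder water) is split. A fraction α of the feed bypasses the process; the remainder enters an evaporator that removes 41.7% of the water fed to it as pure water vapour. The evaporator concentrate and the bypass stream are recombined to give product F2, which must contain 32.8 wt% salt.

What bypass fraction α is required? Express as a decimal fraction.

All 1910×0.242 = 462.22 t/h of salt reaches F2, so F2 = 462.22/0.328 = 1409.2 t/h and vapour = 500.79 t/h.
The evaporator receives (1−α)·1910 of feed at 0.758 water and removes 0.417 of that water:
0.417×0.758×(1−α)×1910 = 500.79
(1−α) = 500.79/603.72 = 0.8295;  α = 0.1705.

0.170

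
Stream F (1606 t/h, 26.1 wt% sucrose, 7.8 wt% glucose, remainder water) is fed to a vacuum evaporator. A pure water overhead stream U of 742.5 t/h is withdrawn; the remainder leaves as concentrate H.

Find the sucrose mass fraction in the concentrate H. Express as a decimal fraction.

sucrose is not removed: 1606×0.261 = 419.17 t/h of sucrose enters H.
Concentrate = 1606 − 742.5 = 863.5 t/h.
Mass fraction = 419.17/863.5 = 0.4854.

0.4854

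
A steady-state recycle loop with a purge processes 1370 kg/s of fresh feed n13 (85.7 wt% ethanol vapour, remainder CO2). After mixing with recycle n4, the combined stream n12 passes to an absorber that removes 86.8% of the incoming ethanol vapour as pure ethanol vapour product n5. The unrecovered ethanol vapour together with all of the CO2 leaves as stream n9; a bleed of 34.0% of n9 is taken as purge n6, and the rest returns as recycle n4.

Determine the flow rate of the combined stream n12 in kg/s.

1862 kg/s

CO2 enters only via n13 and leaves only via the purge: 1370×0.143 = 0.340×(CO2 in n9), and the absorber passes all CO2, so CO2 in n12 = CO2 in n9 = 576.21 kg/s.
ethanol vapour in n12: m_A = 1370×0.857 + (1−0.340)·(1−0.868)·m_A, so m_A = 1174.1/0.9129 = 1286.1 kg/s.
n12 = 1286.1 + 576.21 = 1862.3 kg/s.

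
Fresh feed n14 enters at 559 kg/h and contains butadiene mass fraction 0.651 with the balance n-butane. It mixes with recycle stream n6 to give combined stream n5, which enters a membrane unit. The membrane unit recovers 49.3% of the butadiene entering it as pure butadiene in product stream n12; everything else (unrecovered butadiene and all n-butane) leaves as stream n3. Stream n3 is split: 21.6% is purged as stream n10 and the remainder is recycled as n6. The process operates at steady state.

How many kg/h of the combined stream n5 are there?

1507 kg/h

n-butane enters only via n14 and leaves only via the purge: 559×0.349 = 0.216×(n-butane in n3), and the membrane unit passes all n-butane, so n-butane in n5 = n-butane in n3 = 903.2 kg/h.
butadiene in n5: m_A = 559×0.651 + (1−0.216)·(1−0.493)·m_A, so m_A = 363.91/0.6025 = 603.99 kg/h.
n5 = 603.99 + 903.2 = 1507.2 kg/h.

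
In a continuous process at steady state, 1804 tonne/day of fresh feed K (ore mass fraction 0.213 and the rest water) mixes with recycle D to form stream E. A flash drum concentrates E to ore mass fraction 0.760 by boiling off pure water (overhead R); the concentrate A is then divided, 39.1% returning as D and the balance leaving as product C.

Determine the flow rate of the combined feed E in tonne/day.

Overall ore balance (none leaves overhead): ore in fresh feed = ore in product, i.e. 1804×0.213 = (1−0.391)·A·0.760.
A = 384.25/(0.760×0.609) = 830.2 tonne/day.
Recycle D = 0.391×830.2 = 324.61 tonne/day.
Combined feed E = 1804 + 324.61 = 2128.6 tonne/day.

2129 tonne/day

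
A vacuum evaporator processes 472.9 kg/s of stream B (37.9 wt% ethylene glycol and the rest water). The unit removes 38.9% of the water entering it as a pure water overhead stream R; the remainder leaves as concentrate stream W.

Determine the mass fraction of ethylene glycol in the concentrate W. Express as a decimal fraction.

ethylene glycol is not removed: 472.9×0.379 = 179.23 kg/s of ethylene glycol enters W.
water entering = 472.9×0.621 = 293.67 kg/s; overhead removed = 0.389×293.67 = 114.24 kg/s.
Concentrate = 472.9 − 114.24 = 358.66 kg/s.
Mass fraction = 179.23/358.66 = 0.500.

0.500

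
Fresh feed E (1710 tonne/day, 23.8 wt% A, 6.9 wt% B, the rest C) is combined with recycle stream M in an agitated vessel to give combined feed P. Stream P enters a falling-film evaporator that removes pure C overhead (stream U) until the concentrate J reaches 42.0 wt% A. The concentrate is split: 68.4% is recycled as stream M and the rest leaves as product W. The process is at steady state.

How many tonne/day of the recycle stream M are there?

2097 tonne/day

Overall A balance (none leaves overhead): A in fresh feed = A in product, i.e. 1710×0.238 = (1−0.684)·J·0.420.
J = 406.98/(0.420×0.316) = 3066.5 tonne/day.
Recycle M = 0.684×3066.5 = 2097.5 tonne/day.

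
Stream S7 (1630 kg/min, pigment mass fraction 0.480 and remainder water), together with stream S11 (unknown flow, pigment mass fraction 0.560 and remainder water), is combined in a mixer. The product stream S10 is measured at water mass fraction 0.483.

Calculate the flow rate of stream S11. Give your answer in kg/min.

1403 kg/min

Let S11 be the unknown flow. Total out = 1630 + S11.
water balance: 847.6 + 0.440·S11 = 0.483·(1630 + S11)
(0.440 − 0.483)·S11 = 0.483×1630 − 847.6 = -60.31
S11 = -60.31 / -0.043 = 1402.6 kg/min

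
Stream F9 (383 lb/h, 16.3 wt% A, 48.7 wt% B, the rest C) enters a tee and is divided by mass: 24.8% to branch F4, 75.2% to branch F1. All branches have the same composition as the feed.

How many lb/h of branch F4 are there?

94.98 lb/h

Branch F4 flow = 0.248×383 = 94.984 lb/h.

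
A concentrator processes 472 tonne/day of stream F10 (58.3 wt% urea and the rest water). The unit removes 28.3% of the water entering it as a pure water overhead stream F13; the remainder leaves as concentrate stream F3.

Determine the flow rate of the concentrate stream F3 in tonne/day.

416.3 tonne/day

water entering = 472×0.417 = 196.82 tonne/day; overhead removed = 0.283×196.82 = 55.701 tonne/day.
Concentrate = 472 − 55.701 = 416.3 tonne/day.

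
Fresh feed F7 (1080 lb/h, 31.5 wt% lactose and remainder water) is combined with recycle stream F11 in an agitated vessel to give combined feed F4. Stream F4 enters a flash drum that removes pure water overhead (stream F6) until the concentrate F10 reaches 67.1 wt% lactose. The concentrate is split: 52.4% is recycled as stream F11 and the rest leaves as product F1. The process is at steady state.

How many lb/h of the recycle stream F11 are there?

558.1 lb/h

Overall lactose balance (none leaves overhead): lactose in fresh feed = lactose in product, i.e. 1080×0.315 = (1−0.524)·F10·0.671.
F10 = 340.2/(0.671×0.476) = 1065.1 lb/h.
Recycle F11 = 0.524×1065.1 = 558.13 lb/h.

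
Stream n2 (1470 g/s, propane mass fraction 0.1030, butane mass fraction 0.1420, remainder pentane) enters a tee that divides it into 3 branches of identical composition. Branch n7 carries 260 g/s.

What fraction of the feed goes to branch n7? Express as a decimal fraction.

0.177

Fraction to n7 = 260/1470 = 0.1769.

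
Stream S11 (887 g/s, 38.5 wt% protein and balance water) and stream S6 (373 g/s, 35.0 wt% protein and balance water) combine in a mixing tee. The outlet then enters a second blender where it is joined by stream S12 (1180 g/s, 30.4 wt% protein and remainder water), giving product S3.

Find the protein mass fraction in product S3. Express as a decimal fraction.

0.3405

Overall, product flow = 2440 g/s.
protein in = 887×0.385 + 373×0.350 + 1180×0.304 = 830.76 g/s.
protein fraction in S3 = 0.3405.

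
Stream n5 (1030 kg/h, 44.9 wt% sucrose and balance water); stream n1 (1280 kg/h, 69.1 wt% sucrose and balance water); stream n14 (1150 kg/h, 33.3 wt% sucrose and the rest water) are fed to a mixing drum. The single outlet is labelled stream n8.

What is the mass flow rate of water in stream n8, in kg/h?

water out = water in = 1030×0.551 + 1280×0.309 + 1150×0.667 = 1730.1 kg/h.

1730 kg/h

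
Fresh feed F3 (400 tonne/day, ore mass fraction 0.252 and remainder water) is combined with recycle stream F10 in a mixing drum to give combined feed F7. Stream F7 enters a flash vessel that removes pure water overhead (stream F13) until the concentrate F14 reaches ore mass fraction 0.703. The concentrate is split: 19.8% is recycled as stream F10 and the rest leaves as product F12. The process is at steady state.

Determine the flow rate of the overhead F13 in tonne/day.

256.6 tonne/day

Overall ore balance (none leaves overhead): ore in fresh feed = ore in product, i.e. 400×0.252 = (1−0.198)·F14·0.703.
F14 = 100.8/(0.703×0.802) = 178.78 tonne/day.
Recycle F10 = 0.198×178.78 = 35.399 tonne/day.
Combined feed F7 = 400 + 35.399 = 435.4 tonne/day.
Overhead F13 = F7 − F14 = 435.4 − 178.78 = 256.61 tonne/day.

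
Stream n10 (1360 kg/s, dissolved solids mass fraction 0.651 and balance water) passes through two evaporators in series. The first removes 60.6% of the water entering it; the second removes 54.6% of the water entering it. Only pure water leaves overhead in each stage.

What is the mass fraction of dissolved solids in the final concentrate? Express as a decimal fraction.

0.912

water in feed = 1360×0.349 = 474.64 kg/s.
After stage 1: water left = (1−0.606)×474.64 = 187.01; stream total = 1072.4 kg/s.
After stage 2: water left = (1−0.546)×187.01 = 84.902; final concentrate = 970.26 kg/s.
dissolved solids fraction = 885.36/970.26 = 0.912.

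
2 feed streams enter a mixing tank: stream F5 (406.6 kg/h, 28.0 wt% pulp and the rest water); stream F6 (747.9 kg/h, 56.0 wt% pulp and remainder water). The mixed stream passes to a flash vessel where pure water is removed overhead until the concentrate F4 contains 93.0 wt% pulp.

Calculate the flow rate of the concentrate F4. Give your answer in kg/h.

pulp entering = 406.6×0.280 + 747.9×0.560 = 532.67 kg/h.
All pulp reports to F4, so F4 = 532.67/0.930 = 572.77 kg/h.

572.8 kg/h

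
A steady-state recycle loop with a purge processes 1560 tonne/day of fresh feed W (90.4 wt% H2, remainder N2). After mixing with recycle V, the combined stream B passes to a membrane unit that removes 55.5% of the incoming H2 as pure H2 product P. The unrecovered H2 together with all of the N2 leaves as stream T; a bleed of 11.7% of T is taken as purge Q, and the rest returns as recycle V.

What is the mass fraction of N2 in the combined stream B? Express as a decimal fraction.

0.355

N2 enters only via W and leaves only via the purge: 1560×0.096 = 0.117×(N2 in T), and the membrane unit passes all N2, so N2 in B = N2 in T = 1280 tonne/day.
H2 in B: m_A = 1560×0.904 + (1−0.117)·(1−0.555)·m_A, so m_A = 1410.2/0.6071 = 2323 tonne/day.
B = 2323 + 1280 = 3603 tonne/day.
N2 fraction in B = 1280/3603 = 0.355.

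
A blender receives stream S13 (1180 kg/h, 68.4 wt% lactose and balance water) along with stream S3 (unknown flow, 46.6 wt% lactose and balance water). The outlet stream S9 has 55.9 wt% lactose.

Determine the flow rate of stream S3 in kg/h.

1586 kg/h

Let S3 be the unknown flow. Total out = 1180 + S3.
lactose balance: 807.12 + 0.466·S3 = 0.559·(1180 + S3)
(0.466 − 0.559)·S3 = 0.559×1180 − 807.12 = -147.5
S3 = -147.5 / -0.093 = 1586 kg/h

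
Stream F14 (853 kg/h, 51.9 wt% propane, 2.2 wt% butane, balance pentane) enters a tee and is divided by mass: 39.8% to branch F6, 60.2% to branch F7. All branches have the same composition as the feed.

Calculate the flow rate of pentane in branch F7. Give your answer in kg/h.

Branch F7 total = 0.602×853 = 513.51 kg/h.
pentane in F7 = 0.459×513.51 = 235.7 kg/h.

235.7 kg/h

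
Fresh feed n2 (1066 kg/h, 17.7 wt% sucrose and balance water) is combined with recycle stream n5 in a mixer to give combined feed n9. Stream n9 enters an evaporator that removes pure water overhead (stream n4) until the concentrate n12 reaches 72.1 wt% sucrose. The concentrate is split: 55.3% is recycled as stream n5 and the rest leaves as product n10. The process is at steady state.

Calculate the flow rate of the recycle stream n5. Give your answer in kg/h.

323.8 kg/h

Overall sucrose balance (none leaves overhead): sucrose in fresh feed = sucrose in product, i.e. 1066×0.177 = (1−0.553)·n12·0.721.
n12 = 188.68/(0.721×0.447) = 585.45 kg/h.
Recycle n5 = 0.553×585.45 = 323.75 kg/h.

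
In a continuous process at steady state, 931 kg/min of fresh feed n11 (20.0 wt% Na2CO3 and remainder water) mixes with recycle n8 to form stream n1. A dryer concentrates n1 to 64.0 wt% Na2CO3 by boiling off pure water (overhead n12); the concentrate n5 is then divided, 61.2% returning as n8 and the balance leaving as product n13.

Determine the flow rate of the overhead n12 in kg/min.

Overall Na2CO3 balance (none leaves overhead): Na2CO3 in fresh feed = Na2CO3 in product, i.e. 931×0.200 = (1−0.612)·n5·0.640.
n5 = 186.2/(0.640×0.388) = 749.84 kg/min.
Recycle n8 = 0.612×749.84 = 458.9 kg/min.
Combined feed n1 = 931 + 458.9 = 1389.9 kg/min.
Overhead n12 = n1 − n5 = 1389.9 − 749.84 = 640.06 kg/min.

640.1 kg/min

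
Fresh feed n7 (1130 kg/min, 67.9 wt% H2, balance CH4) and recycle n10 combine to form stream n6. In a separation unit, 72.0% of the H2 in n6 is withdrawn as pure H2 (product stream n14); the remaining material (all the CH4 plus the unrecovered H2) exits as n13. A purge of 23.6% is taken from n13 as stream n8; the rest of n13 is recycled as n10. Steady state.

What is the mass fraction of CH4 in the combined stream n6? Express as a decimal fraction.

0.612

CH4 enters only via n7 and leaves only via the purge: 1130×0.321 = 0.236×(CH4 in n13), and the separation unit passes all CH4, so CH4 in n6 = CH4 in n13 = 1537 kg/min.
H2 in n6: m_A = 1130×0.679 + (1−0.236)·(1−0.720)·m_A, so m_A = 767.27/0.7861 = 976.07 kg/min.
n6 = 976.07 + 1537 = 2513.1 kg/min.
CH4 fraction in n6 = 1537/2513.1 = 0.612.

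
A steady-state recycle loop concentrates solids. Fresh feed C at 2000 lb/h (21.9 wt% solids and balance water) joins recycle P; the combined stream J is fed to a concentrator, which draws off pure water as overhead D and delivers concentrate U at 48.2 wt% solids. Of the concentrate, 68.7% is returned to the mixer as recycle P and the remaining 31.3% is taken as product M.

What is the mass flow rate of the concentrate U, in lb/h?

2903 lb/h

Overall solids balance (none leaves overhead): solids in fresh feed = solids in product, i.e. 2000×0.219 = (1−0.687)·U·0.482.
U = 438/(0.482×0.313) = 2903.2 lb/h.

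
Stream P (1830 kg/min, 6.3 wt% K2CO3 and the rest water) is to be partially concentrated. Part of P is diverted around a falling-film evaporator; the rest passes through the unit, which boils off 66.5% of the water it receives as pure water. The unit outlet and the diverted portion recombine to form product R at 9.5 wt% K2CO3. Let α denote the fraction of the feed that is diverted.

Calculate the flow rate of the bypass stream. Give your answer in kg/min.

840.7 kg/min

All 1830×0.063 = 115.29 kg/min of K2CO3 reaches R, so R = 115.29/0.095 = 1213.6 kg/min and vapour = 616.42 kg/min.
The evaporator receives (1−α)·1830 of feed at 0.937 water and removes 0.665 of that water:
0.665×0.937×(1−α)×1830 = 616.42
(1−α) = 616.42/1140.3 = 0.5406;  α = 0.4594.
Bypass flow = 0.4594×1830 = 840.73 kg/min.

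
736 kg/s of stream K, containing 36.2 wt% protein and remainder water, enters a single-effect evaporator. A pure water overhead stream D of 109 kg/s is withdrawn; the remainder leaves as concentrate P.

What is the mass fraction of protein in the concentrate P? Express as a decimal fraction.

0.425

protein is not removed: 736×0.362 = 266.43 kg/s of protein enters P.
Concentrate = 736 − 109 = 627 kg/s.
Mass fraction = 266.43/627 = 0.425.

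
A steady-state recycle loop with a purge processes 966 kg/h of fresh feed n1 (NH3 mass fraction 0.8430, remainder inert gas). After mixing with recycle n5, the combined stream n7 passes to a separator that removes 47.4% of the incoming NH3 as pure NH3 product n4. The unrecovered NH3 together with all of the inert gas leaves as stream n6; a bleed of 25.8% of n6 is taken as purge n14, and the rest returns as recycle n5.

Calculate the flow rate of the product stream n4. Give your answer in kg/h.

633.1 kg/h

NH3 in n7: m_A = 966×0.843 + (1−0.258)·(1−0.474)·m_A, so m_A = 814.34/0.6097 = 1335.6 kg/h.
Product n4 = 0.474×1335.6 = 633.08 kg/h.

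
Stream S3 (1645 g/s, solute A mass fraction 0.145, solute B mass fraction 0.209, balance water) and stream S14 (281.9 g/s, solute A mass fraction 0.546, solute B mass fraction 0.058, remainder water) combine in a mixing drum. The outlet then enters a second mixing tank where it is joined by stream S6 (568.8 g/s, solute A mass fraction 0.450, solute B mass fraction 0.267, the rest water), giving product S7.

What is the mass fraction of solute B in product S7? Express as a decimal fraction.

0.205

Overall, product flow = 2495.7 g/s.
solute B in = 1645×0.209 + 281.9×0.058 + 568.8×0.267 = 512.02 g/s.
solute B fraction in S7 = 0.205.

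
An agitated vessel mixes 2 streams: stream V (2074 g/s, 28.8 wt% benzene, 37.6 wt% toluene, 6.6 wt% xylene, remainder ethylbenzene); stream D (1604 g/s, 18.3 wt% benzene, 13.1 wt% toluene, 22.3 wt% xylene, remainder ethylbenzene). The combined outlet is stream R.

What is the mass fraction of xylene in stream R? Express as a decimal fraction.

0.134

Total flow out = 2074 + 1604 = 3678 g/s.
xylene in = 2074×0.066 + 1604×0.223 = 494.58 g/s.
xylene mass fraction in R = 494.58/3678 = 0.134.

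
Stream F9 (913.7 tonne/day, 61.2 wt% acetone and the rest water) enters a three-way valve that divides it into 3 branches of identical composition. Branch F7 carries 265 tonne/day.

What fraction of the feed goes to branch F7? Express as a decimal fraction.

0.290

Fraction to F7 = 265/913.7 = 0.2900.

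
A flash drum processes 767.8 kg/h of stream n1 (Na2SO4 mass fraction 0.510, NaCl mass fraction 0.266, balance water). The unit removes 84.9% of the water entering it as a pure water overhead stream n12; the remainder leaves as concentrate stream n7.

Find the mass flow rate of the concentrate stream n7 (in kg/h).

621.8 kg/h

water entering = 767.8×0.224 = 171.99 kg/h; overhead removed = 0.849×171.99 = 146.02 kg/h.
Concentrate = 767.8 − 146.02 = 621.78 kg/h.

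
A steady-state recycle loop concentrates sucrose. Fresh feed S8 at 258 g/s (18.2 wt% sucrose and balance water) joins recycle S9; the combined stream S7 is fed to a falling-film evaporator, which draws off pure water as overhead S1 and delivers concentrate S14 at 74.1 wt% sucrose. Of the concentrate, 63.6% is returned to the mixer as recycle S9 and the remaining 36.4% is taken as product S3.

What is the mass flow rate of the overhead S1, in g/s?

Overall sucrose balance (none leaves overhead): sucrose in fresh feed = sucrose in product, i.e. 258×0.182 = (1−0.636)·S14·0.741.
S14 = 46.956/(0.741×0.364) = 174.09 g/s.
Recycle S9 = 0.636×174.09 = 110.72 g/s.
Combined feed S7 = 258 + 110.72 = 368.72 g/s.
Overhead S1 = S7 − S14 = 368.72 − 174.09 = 194.63 g/s.

194.6 g/s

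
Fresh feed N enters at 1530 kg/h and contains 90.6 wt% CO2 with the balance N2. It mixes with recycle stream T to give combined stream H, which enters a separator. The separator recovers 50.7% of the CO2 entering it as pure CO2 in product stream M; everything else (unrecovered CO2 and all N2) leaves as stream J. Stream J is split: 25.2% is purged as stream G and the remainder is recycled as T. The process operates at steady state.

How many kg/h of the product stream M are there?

1113 kg/h

CO2 in H: m_A = 1530×0.906 + (1−0.252)·(1−0.507)·m_A, so m_A = 1386.2/0.6312 = 2196 kg/h.
Product M = 0.507×2196 = 1113.4 kg/h.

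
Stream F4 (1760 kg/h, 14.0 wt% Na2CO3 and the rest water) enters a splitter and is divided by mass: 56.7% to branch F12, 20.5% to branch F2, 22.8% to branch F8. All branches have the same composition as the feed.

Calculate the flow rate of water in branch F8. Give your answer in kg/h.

Branch F8 total = 0.228×1760 = 401.28 kg/h.
water in F8 = 0.860×401.28 = 345.1 kg/h.

345.1 kg/h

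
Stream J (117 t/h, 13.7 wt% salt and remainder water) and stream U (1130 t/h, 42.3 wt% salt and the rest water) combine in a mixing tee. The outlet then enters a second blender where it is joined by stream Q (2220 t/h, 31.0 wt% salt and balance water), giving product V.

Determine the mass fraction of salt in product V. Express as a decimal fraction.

Overall, product flow = 3467 t/h.
salt in = 117×0.137 + 1130×0.423 + 2220×0.310 = 1182.2 t/h.
salt fraction in V = 0.3410.

0.3410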